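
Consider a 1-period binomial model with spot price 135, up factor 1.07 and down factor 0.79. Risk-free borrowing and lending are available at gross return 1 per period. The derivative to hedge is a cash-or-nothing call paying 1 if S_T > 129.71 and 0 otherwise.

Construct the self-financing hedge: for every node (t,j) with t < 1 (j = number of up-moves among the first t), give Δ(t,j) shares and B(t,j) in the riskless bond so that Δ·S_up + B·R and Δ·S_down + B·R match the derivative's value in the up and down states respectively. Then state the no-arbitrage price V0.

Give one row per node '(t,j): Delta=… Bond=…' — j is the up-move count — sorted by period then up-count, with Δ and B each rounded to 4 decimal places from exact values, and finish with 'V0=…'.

(0,0): Delta=0.0265 Bond=-2.8214
V0=0.7500

No-arbitrage ⇒ martingale measure with p* = (R−d)/(u−d) = 0.7500.
Terminal payoffs: V(1,0)=0.0000, V(1,1)=1.0000
  t=0,j=0: stock 135.0000 → up 144.4500 (V=1.0000), down 106.6500 (V=0.0000). Price 0.7500; hedge Δ=0.0265, bond B=-2.8214.
Self-financing check: at every node Δ·S+B equals the discounted successor values.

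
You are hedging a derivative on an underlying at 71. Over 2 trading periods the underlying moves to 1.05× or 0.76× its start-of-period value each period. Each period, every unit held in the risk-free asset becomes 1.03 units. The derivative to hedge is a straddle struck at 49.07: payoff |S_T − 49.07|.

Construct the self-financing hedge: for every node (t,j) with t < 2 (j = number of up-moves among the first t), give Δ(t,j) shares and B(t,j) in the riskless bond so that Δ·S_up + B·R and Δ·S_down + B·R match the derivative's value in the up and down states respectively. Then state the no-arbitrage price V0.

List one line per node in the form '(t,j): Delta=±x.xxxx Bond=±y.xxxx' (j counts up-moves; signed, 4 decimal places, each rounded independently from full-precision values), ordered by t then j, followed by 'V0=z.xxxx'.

(0,0): Delta=0.9476 Bond=-42.4588
(1,0): Delta=-0.0302 Bond=9.0276
(1,1): Delta=1.0000 Bond=-47.6408
V0=24.8191

The replicating-portfolio and risk-neutral prices coincide; use p* = (1.03−0.76)/(1.05−0.76) = 0.9310 for the latter.
Payoff layer (t=2): V(2,0)=8.0604, V(2,1)=7.5880, V(2,2)=29.2075
Node (1,0) S=53.9600: V=(p*·7.5880+(1−p*)·8.0604)/1.03=7.3986; Δ=(7.5880−8.0604)/(56.6580−41.0096)=-0.0302; B=V−Δ·S=9.0276
Node (1,1) S=74.5500: V=(p*·29.2075+(1−p*)·7.5880)/1.03=26.9092; Δ=(29.2075−7.5880)/(78.2775−56.6580)=1.0000; B=V−Δ·S=-47.6408
Node (0,0) S=71.0000: V=(p*·26.9092+(1−p*)·7.3986)/1.03=24.8191; Δ=(26.9092−7.3986)/(74.5500−53.9600)=0.9476; B=V−Δ·S=-42.4588
Each (Δ,B) replicates both successor values, so the strategy is self-financing and V0 is arbitrage-free.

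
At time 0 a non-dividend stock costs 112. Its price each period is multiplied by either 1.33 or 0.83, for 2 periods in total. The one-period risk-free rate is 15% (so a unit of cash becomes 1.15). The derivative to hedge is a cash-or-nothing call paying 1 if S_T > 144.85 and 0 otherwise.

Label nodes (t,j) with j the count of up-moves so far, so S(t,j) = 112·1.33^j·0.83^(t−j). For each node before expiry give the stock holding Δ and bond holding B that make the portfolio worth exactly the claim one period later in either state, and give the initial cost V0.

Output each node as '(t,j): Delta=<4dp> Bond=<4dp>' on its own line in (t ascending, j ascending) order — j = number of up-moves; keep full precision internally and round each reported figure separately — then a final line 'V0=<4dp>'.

(0,0): Delta=0.0099 Bond=-0.8033
(1,0): Delta=0.0000 Bond=0.0000
(1,1): Delta=0.0134 Bond=-1.4435
V0=0.3097

Under the risk-neutral measure, an up-move has probability p* = (R−d)/(u−d) = 0.6400 and values discount at R = 1.15.
Terminal values V(2,·): V(2,0)=0.0000, V(2,1)=0.0000, V(2,2)=1.0000
Node (1,0) S=92.9600: V=(p*·0.0000+(1−p*)·0.0000)/1.15=0.0000; Δ=(0.0000−0.0000)/(123.6368−77.1568)=0.0000; B=V−Δ·S=0.0000
Node (1,1) S=148.9600: V=(p*·1.0000+(1−p*)·0.0000)/1.15=0.5565; Δ=(1.0000−0.0000)/(198.1168−123.6368)=0.0134; B=V−Δ·S=-1.4435
Node (0,0) S=112.0000: V=(p*·0.5565+(1−p*)·0.0000)/1.15=0.3097; Δ=(0.5565−0.0000)/(148.9600−92.9600)=0.0099; B=V−Δ·S=-0.8033
Each (Δ,B) replicates both successor values, so the strategy is self-financing and V0 is arbitrage-free.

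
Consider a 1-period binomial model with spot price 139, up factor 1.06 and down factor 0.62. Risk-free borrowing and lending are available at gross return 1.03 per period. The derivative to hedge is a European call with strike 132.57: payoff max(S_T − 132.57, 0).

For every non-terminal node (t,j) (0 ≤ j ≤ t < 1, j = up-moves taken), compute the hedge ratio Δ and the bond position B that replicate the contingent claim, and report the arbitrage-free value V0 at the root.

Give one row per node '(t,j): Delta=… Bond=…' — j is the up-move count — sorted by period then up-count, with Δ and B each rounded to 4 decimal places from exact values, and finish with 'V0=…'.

(0,0): Delta=0.2415 Bond=-20.2061
V0=13.3621

The replicating-portfolio and risk-neutral prices coincide; use p* = (1.03−0.62)/(1.06−0.62) = 0.9318 for the latter.
At expiry t=1: V(1,0)=0.0000, V(1,1)=14.7700
(0,0): S=139.0000. Δ = (V_up−V_dn)/(S_up−S_dn) = (14.7700−0.0000)/(147.3400−86.1800) = 0.2415. V = [p*·14.7700 + (1−p*)·0.0000]/1.03 = 13.3621. B = V − Δ·S = -20.2061.
Self-financing check: at every node Δ·S+B equals the discounted successor values.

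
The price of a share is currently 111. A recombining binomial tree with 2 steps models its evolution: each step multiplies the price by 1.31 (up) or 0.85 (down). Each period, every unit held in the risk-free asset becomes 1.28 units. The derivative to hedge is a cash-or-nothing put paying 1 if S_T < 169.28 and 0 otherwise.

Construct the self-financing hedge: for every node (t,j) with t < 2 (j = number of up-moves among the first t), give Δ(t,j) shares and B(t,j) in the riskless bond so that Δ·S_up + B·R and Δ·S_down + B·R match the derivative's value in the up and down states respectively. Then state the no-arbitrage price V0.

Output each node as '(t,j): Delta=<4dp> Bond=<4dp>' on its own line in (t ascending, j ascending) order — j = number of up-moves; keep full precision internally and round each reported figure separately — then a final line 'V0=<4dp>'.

(0,0): Delta=-0.0143 Bond=1.6646
(1,0): Delta=0.0000 Bond=0.7812
(1,1): Delta=-0.0150 Bond=2.2249
V0=0.0770

No-arbitrage ⇒ martingale measure with p* = (R−d)/(u−d) = 0.9348.
Terminal payoffs: V(2,0)=1.0000, V(2,1)=1.0000, V(2,2)=0.0000
Node (1,0) S=94.3500: V=(p*·1.0000+(1−p*)·1.0000)/1.28=0.7812; Δ=(1.0000−1.0000)/(123.5985−80.1975)=0.0000; B=V−Δ·S=0.7812
Node (1,1) S=145.4100: V=(p*·0.0000+(1−p*)·1.0000)/1.28=0.0510; Δ=(0.0000−1.0000)/(190.4871−123.5985)=-0.0150; B=V−Δ·S=2.2249
Node (0,0) S=111.0000: V=(p*·0.0510+(1−p*)·0.7812)/1.28=0.0770; Δ=(0.0510−0.7812)/(145.4100−94.3500)=-0.0143; B=V−Δ·S=1.6646
The time-0 hedge costs 0.0770, which is the no-arbitrage price.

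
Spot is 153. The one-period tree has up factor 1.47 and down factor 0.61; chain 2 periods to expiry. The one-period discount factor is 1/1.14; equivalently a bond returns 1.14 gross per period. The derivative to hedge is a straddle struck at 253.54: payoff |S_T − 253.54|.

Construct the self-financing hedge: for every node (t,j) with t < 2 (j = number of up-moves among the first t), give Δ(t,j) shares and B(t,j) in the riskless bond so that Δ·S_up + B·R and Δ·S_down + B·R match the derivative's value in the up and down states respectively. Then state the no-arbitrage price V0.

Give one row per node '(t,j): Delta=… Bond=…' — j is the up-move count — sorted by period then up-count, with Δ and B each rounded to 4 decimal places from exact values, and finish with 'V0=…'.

Under the risk-neutral measure, an up-move has probability p* = (R−d)/(u−d) = 0.6163 and values discount at R = 1.14.
At expiry t=2: V(2,0)=196.6087, V(2,1)=116.3449, V(2,2)=77.0777
(1,0): S=93.3300. Δ = (V_up−V_dn)/(S_up−S_dn) = (116.3449−196.6087)/(137.1951−56.9313) = -1.0000. V = [p*·116.3449 + (1−p*)·196.6087]/1.14 = 129.0735. B = V − Δ·S = 222.4035.
(1,1): S=224.9100. Δ = (V_up−V_dn)/(S_up−S_dn) = (77.0777−116.3449)/(330.6177−137.1951) = -0.2030. V = [p*·77.0777 + (1−p*)·116.3449]/1.14 = 80.8293. B = V − Δ·S = 126.4888.
(0,0): S=153.0000. Δ = (V_up−V_dn)/(S_up−S_dn) = (80.8293−129.0735)/(224.9100−93.3300) = -0.3667. V = [p*·80.8293 + (1−p*)·129.0735]/1.14 = 87.1417. B = V − Δ·S = 143.2397.
The time-0 hedge costs 87.1417, which is the no-arbitrage price.

(0,0): Delta=-0.3667 Bond=143.2397
(1,0): Delta=-1.0000 Bond=222.4035
(1,1): Delta=-0.2030 Bond=126.4888
V0=87.1417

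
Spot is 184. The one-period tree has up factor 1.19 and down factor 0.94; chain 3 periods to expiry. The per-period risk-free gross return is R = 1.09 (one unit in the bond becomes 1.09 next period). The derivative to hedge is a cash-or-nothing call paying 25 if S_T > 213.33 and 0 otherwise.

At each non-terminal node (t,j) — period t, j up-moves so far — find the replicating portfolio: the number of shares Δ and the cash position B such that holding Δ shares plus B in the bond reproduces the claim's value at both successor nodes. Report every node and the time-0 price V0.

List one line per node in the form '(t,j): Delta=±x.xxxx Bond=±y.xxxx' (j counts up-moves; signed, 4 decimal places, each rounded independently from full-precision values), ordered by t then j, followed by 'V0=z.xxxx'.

(0,0): Delta=0.2196 Bond=-27.8913
(1,0): Delta=0.3183 Bond=-47.4708
(1,1): Delta=0.1676 Bond=-19.0220
(2,0): Delta=0.0000 Bond=0.0000
(2,1): Delta=0.4859 Bond=-86.2385
(2,2): Delta=0.0000 Bond=22.9358
V0=12.5094

Risk-neutral probability p* = (R−d)/(u−d) = (1.09−0.94)/(1.19−0.94) = 0.6000.
At expiry t=3: V(3,0)=0.0000, V(3,1)=0.0000, V(3,2)=25.0000, V(3,3)=25.0000
  t=2,j=0: stock 162.5824 → up 193.4731 (V=0.0000), down 152.8275 (V=0.0000). Price 0.0000; hedge Δ=0.0000, bond B=0.0000.
  t=2,j=1: stock 205.8224 → up 244.9287 (V=25.0000), down 193.4731 (V=0.0000). Price 13.7615; hedge Δ=0.4859, bond B=-86.2385.
  t=2,j=2: stock 260.5624 → up 310.0693 (V=25.0000), down 244.9287 (V=25.0000). Price 22.9358; hedge Δ=0.0000, bond B=22.9358.
  t=1,j=0: stock 172.9600 → up 205.8224 (V=13.7615), down 162.5824 (V=0.0000). Price 7.5751; hedge Δ=0.3183, bond B=-47.4708.
  t=1,j=1: stock 218.9600 → up 260.5624 (V=22.9358), down 205.8224 (V=13.7615). Price 17.6753; hedge Δ=0.1676, bond B=-19.0220.
  t=0,j=0: stock 184.0000 → up 218.9600 (V=17.6753), down 172.9600 (V=7.5751). Price 12.5094; hedge Δ=0.2196, bond B=-27.8913.
The time-0 hedge costs 12.5094, which is the no-arbitrage price.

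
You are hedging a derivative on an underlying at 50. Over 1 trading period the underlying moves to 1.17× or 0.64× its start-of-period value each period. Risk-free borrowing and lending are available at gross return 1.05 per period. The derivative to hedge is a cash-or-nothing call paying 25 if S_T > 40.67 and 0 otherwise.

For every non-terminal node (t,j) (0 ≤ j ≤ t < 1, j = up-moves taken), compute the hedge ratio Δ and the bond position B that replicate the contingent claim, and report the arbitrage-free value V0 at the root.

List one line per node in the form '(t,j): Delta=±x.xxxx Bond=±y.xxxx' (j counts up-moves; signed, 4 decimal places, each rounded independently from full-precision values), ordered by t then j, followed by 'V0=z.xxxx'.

(0,0): Delta=0.9434 Bond=-28.7511
V0=18.4187

Risk-neutral probability p* = (R−d)/(u−d) = (1.05−0.64)/(1.17−0.64) = 0.7736.
Payoff layer (t=1): V(1,0)=0.0000, V(1,1)=25.0000
Node (0,0) S=50.0000: V=(p*·25.0000+(1−p*)·0.0000)/1.05=18.4187; Δ=(25.0000−0.0000)/(58.5000−32.0000)=0.9434; B=V−Δ·S=-28.7511
The time-0 hedge costs 18.4187, which is the no-arbitrage price.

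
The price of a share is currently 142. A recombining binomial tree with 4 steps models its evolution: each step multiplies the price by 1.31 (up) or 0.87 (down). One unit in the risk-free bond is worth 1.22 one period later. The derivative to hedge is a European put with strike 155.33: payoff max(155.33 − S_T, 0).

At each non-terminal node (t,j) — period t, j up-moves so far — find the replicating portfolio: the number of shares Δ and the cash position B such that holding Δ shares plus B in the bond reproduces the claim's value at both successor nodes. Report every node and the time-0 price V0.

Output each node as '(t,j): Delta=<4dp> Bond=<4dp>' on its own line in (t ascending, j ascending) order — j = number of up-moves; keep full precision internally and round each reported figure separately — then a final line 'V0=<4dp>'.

The replicating-portfolio and risk-neutral prices coincide; use p* = (1.22−0.87)/(1.31−0.87) = 0.7955 for the latter.
Terminal values V(4,·): V(4,0)=73.9785, V(4,1)=32.8353, V(4,2)=0.0000, V(4,3)=0.0000, V(4,4)=0.0000
Node (3,0) S=93.5074: V=(p*·32.8353+(1−p*)·73.9785)/1.22=33.8122; Δ=(32.8353−73.9785)/(122.4947−81.3515)=-1.0000; B=V−Δ·S=127.3197
Node (3,1) S=140.7985: V=(p*·0.0000+(1−p*)·32.8353)/1.22=5.5052; Δ=(0.0000−32.8353)/(184.4461−122.4947)=-0.5300; B=V−Δ·S=80.1308
Node (3,2) S=212.0070: V=(p*·0.0000+(1−p*)·0.0000)/1.22=0.0000; Δ=(0.0000−0.0000)/(277.7292−184.4461)=0.0000; B=V−Δ·S=0.0000
Node (3,3) S=319.2289: V=(p*·0.0000+(1−p*)·0.0000)/1.22=0.0000; Δ=(0.0000−0.0000)/(418.1899−277.7292)=0.0000; B=V−Δ·S=0.0000
Node (2,0) S=107.4798: V=(p*·5.5052+(1−p*)·33.8122)/1.22=9.2584; Δ=(5.5052−33.8122)/(140.7985−93.5074)=-0.5986; B=V−Δ·S=73.5927
Node (2,1) S=161.8374: V=(p*·0.0000+(1−p*)·5.5052)/1.22=0.9230; Δ=(0.0000−5.5052)/(212.0070−140.7985)=-0.0773; B=V−Δ·S=13.4347
Node (2,2) S=243.6862: V=(p*·0.0000+(1−p*)·0.0000)/1.22=0.0000; Δ=(0.0000−0.0000)/(319.2289−212.0070)=0.0000; B=V−Δ·S=0.0000
Node (1,0) S=123.5400: V=(p*·0.9230+(1−p*)·9.2584)/1.22=2.1541; Δ=(0.9230−9.2584)/(161.8374−107.4798)=-0.1533; B=V−Δ·S=21.0982
Node (1,1) S=186.0200: V=(p*·0.0000+(1−p*)·0.9230)/1.22=0.1547; Δ=(0.0000−0.9230)/(243.6862−161.8374)=-0.0113; B=V−Δ·S=2.2525
Node (0,0) S=142.0000: V=(p*·0.1547+(1−p*)·2.1541)/1.22=0.4621; Δ=(0.1547−2.1541)/(186.0200−123.5400)=-0.0320; B=V−Δ·S=5.0060
Root portfolio cost Δ·142+B reproduces V0=0.4621.

(0,0): Delta=-0.0320 Bond=5.0060
(1,0): Delta=-0.1533 Bond=21.0982
(1,1): Delta=-0.0113 Bond=2.2525
(2,0): Delta=-0.5986 Bond=73.5927
(2,1): Delta=-0.0773 Bond=13.4347
(2,2): Delta=0.0000 Bond=0.0000
(3,0): Delta=-1.0000 Bond=127.3197
(3,1): Delta=-0.5300 Bond=80.1308
(3,2): Delta=0.0000 Bond=0.0000
(3,3): Delta=0.0000 Bond=0.0000
V0=0.4621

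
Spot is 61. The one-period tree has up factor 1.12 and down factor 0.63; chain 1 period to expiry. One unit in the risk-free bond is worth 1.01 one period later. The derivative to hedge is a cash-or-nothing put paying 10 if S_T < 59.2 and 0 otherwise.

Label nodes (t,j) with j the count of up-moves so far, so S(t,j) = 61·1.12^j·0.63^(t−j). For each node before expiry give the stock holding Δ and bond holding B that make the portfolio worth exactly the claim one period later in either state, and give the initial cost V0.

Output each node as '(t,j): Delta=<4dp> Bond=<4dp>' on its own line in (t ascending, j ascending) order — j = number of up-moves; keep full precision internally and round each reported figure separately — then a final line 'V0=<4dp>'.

(0,0): Delta=-0.3346 Bond=22.6308
V0=2.2227

Since d<R<u, set p* = (R−d)/(u−d) = 0.7755; price each node as the discounted p*-expectation of its children.
At expiry t=1: V(1,0)=10.0000, V(1,1)=0.0000
  t=0,j=0: stock 61.0000 → up 68.3200 (V=0.0000), down 38.4300 (V=10.0000). Price 2.2227; hedge Δ=-0.3346, bond B=22.6308.
Each (Δ,B) replicates both successor values, so the strategy is self-financing and V0 is arbitrage-free.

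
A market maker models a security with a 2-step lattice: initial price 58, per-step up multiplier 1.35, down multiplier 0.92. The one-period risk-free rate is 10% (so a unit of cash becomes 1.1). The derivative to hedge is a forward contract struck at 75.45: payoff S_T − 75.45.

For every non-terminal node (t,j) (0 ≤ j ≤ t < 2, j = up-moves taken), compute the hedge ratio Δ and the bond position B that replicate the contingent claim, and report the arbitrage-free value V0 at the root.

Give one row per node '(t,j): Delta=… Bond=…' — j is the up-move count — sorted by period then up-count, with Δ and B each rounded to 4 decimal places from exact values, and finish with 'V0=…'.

Since d<R<u, set p* = (R−d)/(u−d) = 0.4186; price each node as the discounted p*-expectation of its children.
At expiry t=2: V(2,0)=-26.3588, V(2,1)=-3.4140, V(2,2)=30.2550
Node (1,0) S=53.3600: V=(p*·-3.4140+(1−p*)·-26.3588)/1.1=-15.2309; Δ=(-3.4140−-26.3588)/(72.0360−49.0912)=1.0000; B=V−Δ·S=-68.5909
Node (1,1) S=78.3000: V=(p*·30.2550+(1−p*)·-3.4140)/1.1=9.7091; Δ=(30.2550−-3.4140)/(105.7050−72.0360)=1.0000; B=V−Δ·S=-68.5909
Node (0,0) S=58.0000: V=(p*·9.7091+(1−p*)·-15.2309)/1.1=-4.3554; Δ=(9.7091−-15.2309)/(78.3000−53.3600)=1.0000; B=V−Δ·S=-62.3554
Each (Δ,B) replicates both successor values, so the strategy is self-financing and V0 is arbitrage-free.

(0,0): Delta=1.0000 Bond=-62.3554
(1,0): Delta=1.0000 Bond=-68.5909
(1,1): Delta=1.0000 Bond=-68.5909
V0=-4.3554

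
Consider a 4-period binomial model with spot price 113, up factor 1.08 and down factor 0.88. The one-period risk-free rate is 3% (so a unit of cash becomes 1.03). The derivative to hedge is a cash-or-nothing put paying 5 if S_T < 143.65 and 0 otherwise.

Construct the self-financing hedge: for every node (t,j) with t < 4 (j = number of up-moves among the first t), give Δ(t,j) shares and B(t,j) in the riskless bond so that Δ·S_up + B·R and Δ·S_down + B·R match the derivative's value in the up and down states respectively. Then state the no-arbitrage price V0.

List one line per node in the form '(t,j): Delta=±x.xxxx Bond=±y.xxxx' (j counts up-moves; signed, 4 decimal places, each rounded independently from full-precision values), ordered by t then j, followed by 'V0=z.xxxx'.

(0,0): Delta=-0.0854 Bond=12.6887
(1,0): Delta=0.0000 Bond=4.5757
(1,1): Delta=-0.1086 Bond=15.9006
(2,0): Delta=0.0000 Bond=4.7130
(2,1): Delta=0.0000 Bond=4.7130
(2,2): Delta=-0.1381 Bond=20.2658
(3,0): Delta=0.0000 Bond=4.8544
(3,1): Delta=0.0000 Bond=4.8544
(3,2): Delta=0.0000 Bond=4.8544
(3,3): Delta=-0.1756 Bond=26.2136
V0=3.0368

No-arbitrage ⇒ martingale measure with p* = (R−d)/(u−d) = 0.7500.
At expiry t=4: V(4,0)=5.0000, V(4,1)=5.0000, V(4,2)=5.0000, V(4,3)=5.0000, V(4,4)=0.0000
Node (3,0) S=77.0063: V=(p*·5.0000+(1−p*)·5.0000)/1.03=4.8544; Δ=(5.0000−5.0000)/(83.1668−67.7656)=0.0000; B=V−Δ·S=4.8544
Node (3,1) S=94.5078: V=(p*·5.0000+(1−p*)·5.0000)/1.03=4.8544; Δ=(5.0000−5.0000)/(102.0684−83.1668)=0.0000; B=V−Δ·S=4.8544
Node (3,2) S=115.9868: V=(p*·5.0000+(1−p*)·5.0000)/1.03=4.8544; Δ=(5.0000−5.0000)/(125.2658−102.0684)=0.0000; B=V−Δ·S=4.8544
Node (3,3) S=142.3475: V=(p*·0.0000+(1−p*)·5.0000)/1.03=1.2136; Δ=(0.0000−5.0000)/(153.7353−125.2658)=-0.1756; B=V−Δ·S=26.2136
Node (2,0) S=87.5072: V=(p*·4.8544+(1−p*)·4.8544)/1.03=4.7130; Δ=(4.8544−4.8544)/(94.5078−77.0063)=0.0000; B=V−Δ·S=4.7130
Node (2,1) S=107.3952: V=(p*·4.8544+(1−p*)·4.8544)/1.03=4.7130; Δ=(4.8544−4.8544)/(115.9868−94.5078)=0.0000; B=V−Δ·S=4.7130
Node (2,2) S=131.8032: V=(p*·1.2136+(1−p*)·4.8544)/1.03=2.0619; Δ=(1.2136−4.8544)/(142.3475−115.9868)=-0.1381; B=V−Δ·S=20.2658
Node (1,0) S=99.4400: V=(p*·4.7130+(1−p*)·4.7130)/1.03=4.5757; Δ=(4.7130−4.7130)/(107.3952−87.5072)=0.0000; B=V−Δ·S=4.5757
Node (1,1) S=122.0400: V=(p*·2.0619+(1−p*)·4.7130)/1.03=2.6453; Δ=(2.0619−4.7130)/(131.8032−107.3952)=-0.1086; B=V−Δ·S=15.9006
Node (0,0) S=113.0000: V=(p*·2.6453+(1−p*)·4.5757)/1.03=3.0368; Δ=(2.6453−4.5757)/(122.0400−99.4400)=-0.0854; B=V−Δ·S=12.6887
Root portfolio cost Δ·113+B reproduces V0=3.0368.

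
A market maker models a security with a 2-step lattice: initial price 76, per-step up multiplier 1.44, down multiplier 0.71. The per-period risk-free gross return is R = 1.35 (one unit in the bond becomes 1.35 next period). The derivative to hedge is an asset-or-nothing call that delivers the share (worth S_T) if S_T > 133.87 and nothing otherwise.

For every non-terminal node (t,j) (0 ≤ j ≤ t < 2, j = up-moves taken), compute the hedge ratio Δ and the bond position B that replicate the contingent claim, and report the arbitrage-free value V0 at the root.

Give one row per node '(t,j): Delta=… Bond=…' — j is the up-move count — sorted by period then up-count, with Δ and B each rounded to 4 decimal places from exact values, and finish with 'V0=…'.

Since d<R<u, set p* = (R−d)/(u−d) = 0.8767; price each node as the discounted p*-expectation of its children.
Terminal payoffs: V(2,0)=0.0000, V(2,1)=0.0000, V(2,2)=157.5936
(1,0): S=53.9600. Δ = (V_up−V_dn)/(S_up−S_dn) = (0.0000−0.0000)/(77.7024−38.3116) = 0.0000. V = [p*·0.0000 + (1−p*)·0.0000]/1.35 = 0.0000. B = V − Δ·S = 0.0000.
(1,1): S=109.4400. Δ = (V_up−V_dn)/(S_up−S_dn) = (157.5936−0.0000)/(157.5936−77.7024) = 1.9726. V = [p*·157.5936 + (1−p*)·0.0000]/1.35 = 102.3439. B = V − Δ·S = -113.5378.
(0,0): S=76.0000. Δ = (V_up−V_dn)/(S_up−S_dn) = (102.3439−0.0000)/(109.4400−53.9600) = 1.8447. V = [p*·102.3439 + (1−p*)·0.0000]/1.35 = 66.4638. B = V − Δ·S = -73.7333.
Each (Δ,B) replicates both successor values, so the strategy is self-financing and V0 is arbitrage-free.

(0,0): Delta=1.8447 Bond=-73.7333
(1,0): Delta=0.0000 Bond=0.0000
(1,1): Delta=1.9726 Bond=-113.5378
V0=66.4638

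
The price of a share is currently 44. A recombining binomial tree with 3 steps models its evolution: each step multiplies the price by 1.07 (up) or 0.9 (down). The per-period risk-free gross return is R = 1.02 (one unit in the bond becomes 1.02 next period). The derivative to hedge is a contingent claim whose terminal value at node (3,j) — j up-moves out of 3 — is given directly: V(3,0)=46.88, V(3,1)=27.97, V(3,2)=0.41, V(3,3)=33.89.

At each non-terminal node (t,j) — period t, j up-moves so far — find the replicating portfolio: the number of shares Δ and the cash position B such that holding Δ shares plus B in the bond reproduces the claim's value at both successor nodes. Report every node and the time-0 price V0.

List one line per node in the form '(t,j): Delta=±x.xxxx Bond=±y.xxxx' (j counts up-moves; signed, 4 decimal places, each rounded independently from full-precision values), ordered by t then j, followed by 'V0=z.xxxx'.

The replicating-portfolio and risk-neutral prices coincide; use p* = (1.02−0.9)/(1.07−0.9) = 0.7059 for the latter.
Terminal payoffs: V(3,0)=46.8800, V(3,1)=27.9700, V(3,2)=0.4100, V(3,3)=33.8900
  t=2,j=0: stock 35.6400 → up 38.1348 (V=27.9700), down 32.0760 (V=46.8800). Price 32.8743; hedge Δ=-3.1211, bond B=144.1096.
  t=2,j=1: stock 42.3720 → up 45.3380 (V=0.4100), down 38.1348 (V=27.9700). Price 8.3489; hedge Δ=-3.8261, bond B=170.4666.
  t=2,j=2: stock 50.3756 → up 53.9019 (V=33.8900), down 45.3380 (V=0.4100). Price 23.5715; hedge Δ=3.9095, bond B=-173.3697.
  t=1,j=0: stock 39.6000 → up 42.3720 (V=8.3489), down 35.6400 (V=32.8743). Price 15.2571; hedge Δ=-3.6431, bond B=159.5240.
  t=1,j=1: stock 47.0800 → up 50.3756 (V=23.5715), down 42.3720 (V=8.3489). Price 18.7199; hedge Δ=1.9020, bond B=-70.8249.
  t=0,j=0: stock 44.0000 → up 47.0800 (V=18.7199), down 39.6000 (V=15.2571). Price 17.3543; hedge Δ=0.4629, bond B=-3.0149.
Root portfolio cost Δ·44+B reproduces V0=17.3543.

(0,0): Delta=0.4629 Bond=-3.0149
(1,0): Delta=-3.6431 Bond=159.5240
(1,1): Delta=1.9020 Bond=-70.8249
(2,0): Delta=-3.1211 Bond=144.1096
(2,1): Delta=-3.8261 Bond=170.4666
(2,2): Delta=3.9095 Bond=-173.3697
V0=17.3543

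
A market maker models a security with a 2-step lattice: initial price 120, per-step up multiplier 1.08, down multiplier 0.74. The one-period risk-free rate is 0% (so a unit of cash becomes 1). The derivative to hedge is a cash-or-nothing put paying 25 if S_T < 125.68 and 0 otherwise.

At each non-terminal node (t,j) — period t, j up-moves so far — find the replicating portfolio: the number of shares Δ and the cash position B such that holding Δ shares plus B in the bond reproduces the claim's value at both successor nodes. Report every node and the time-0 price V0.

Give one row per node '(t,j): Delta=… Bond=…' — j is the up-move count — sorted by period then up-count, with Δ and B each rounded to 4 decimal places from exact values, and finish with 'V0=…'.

The replicating-portfolio and risk-neutral prices coincide; use p* = (1−0.74)/(1.08−0.74) = 0.7647 for the latter.
Terminal values V(2,·): V(2,0)=25.0000, V(2,1)=25.0000, V(2,2)=0.0000
(1,0): S=88.8000. Δ = (V_up−V_dn)/(S_up−S_dn) = (25.0000−25.0000)/(95.9040−65.7120) = 0.0000. V = [p*·25.0000 + (1−p*)·25.0000]/1 = 25.0000. B = V − Δ·S = 25.0000.
(1,1): S=129.6000. Δ = (V_up−V_dn)/(S_up−S_dn) = (0.0000−25.0000)/(139.9680−95.9040) = -0.5674. V = [p*·0.0000 + (1−p*)·25.0000]/1 = 5.8824. B = V − Δ·S = 79.4118.
(0,0): S=120.0000. Δ = (V_up−V_dn)/(S_up−S_dn) = (5.8824−25.0000)/(129.6000−88.8000) = -0.4686. V = [p*·5.8824 + (1−p*)·25.0000]/1 = 10.3806. B = V − Δ·S = 66.6090.
The time-0 hedge costs 10.3806, which is the no-arbitrage price.

(0,0): Delta=-0.4686 Bond=66.6090
(1,0): Delta=0.0000 Bond=25.0000
(1,1): Delta=-0.5674 Bond=79.4118
V0=10.3806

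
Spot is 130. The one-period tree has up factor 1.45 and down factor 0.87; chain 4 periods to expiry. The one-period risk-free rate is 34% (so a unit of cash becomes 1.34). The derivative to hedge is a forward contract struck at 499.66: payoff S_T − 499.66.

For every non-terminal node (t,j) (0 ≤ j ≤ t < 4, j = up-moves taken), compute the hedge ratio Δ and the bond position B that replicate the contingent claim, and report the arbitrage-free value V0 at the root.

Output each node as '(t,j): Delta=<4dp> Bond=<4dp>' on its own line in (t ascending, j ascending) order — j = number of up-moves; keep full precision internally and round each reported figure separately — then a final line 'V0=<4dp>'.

(0,0): Delta=1.0000 Bond=-154.9728
(1,0): Delta=1.0000 Bond=-207.6635
(1,1): Delta=1.0000 Bond=-207.6635
(2,0): Delta=1.0000 Bond=-278.2691
(2,1): Delta=1.0000 Bond=-278.2691
(2,2): Delta=1.0000 Bond=-278.2691
(3,0): Delta=1.0000 Bond=-372.8806
(3,1): Delta=1.0000 Bond=-372.8806
(3,2): Delta=1.0000 Bond=-372.8806
(3,3): Delta=1.0000 Bond=-372.8806
V0=-24.9728

No-arbitrage ⇒ martingale measure with p* = (R−d)/(u−d) = 0.8103.
Terminal payoffs: V(4,0)=-425.1833, V(4,1)=-375.5322, V(4,2)=-292.7803, V(4,3)=-154.8605, V(4,4)=75.0058
(3,0): S=85.6054. Δ = (V_up−V_dn)/(S_up−S_dn) = (-375.5322−-425.1833)/(124.1278−74.4767) = 1.0000. V = [p*·-375.5322 + (1−p*)·-425.1833]/1.34 = -287.2752. B = V − Δ·S = -372.8806.
(3,1): S=142.6756. Δ = (V_up−V_dn)/(S_up−S_dn) = (-292.7803−-375.5322)/(206.8797−124.1278) = 1.0000. V = [p*·-292.7803 + (1−p*)·-375.5322]/1.34 = -230.2049. B = V − Δ·S = -372.8806.
(3,2): S=237.7927. Δ = (V_up−V_dn)/(S_up−S_dn) = (-154.8605−-292.7803)/(344.7995−206.8797) = 1.0000. V = [p*·-154.8605 + (1−p*)·-292.7803]/1.34 = -135.0878. B = V − Δ·S = -372.8806.
(3,3): S=396.3212. Δ = (V_up−V_dn)/(S_up−S_dn) = (75.0058−-154.8605)/(574.6658−344.7995) = 1.0000. V = [p*·75.0058 + (1−p*)·-154.8605]/1.34 = 23.4407. B = V − Δ·S = -372.8806.
(2,0): S=98.3970. Δ = (V_up−V_dn)/(S_up−S_dn) = (-230.2049−-287.2752)/(142.6756−85.6054) = 1.0000. V = [p*·-230.2049 + (1−p*)·-287.2752]/1.34 = -179.8721. B = V − Δ·S = -278.2691.
(2,1): S=163.9950. Δ = (V_up−V_dn)/(S_up−S_dn) = (-135.0878−-230.2049)/(237.7928−142.6756) = 1.0000. V = [p*·-135.0878 + (1−p*)·-230.2049]/1.34 = -114.2741. B = V − Δ·S = -278.2691.
(2,2): S=273.3250. Δ = (V_up−V_dn)/(S_up−S_dn) = (23.4407−-135.0878)/(396.3212−237.7927) = 1.0000. V = [p*·23.4407 + (1−p*)·-135.0878]/1.34 = -4.9441. B = V − Δ·S = -278.2691.
(1,0): S=113.1000. Δ = (V_up−V_dn)/(S_up−S_dn) = (-114.2741−-179.8721)/(163.9950−98.3970) = 1.0000. V = [p*·-114.2741 + (1−p*)·-179.8721]/1.34 = -94.5635. B = V − Δ·S = -207.6635.
(1,1): S=188.5000. Δ = (V_up−V_dn)/(S_up−S_dn) = (-4.9441−-114.2741)/(273.3250−163.9950) = 1.0000. V = [p*·-4.9441 + (1−p*)·-114.2741]/1.34 = -19.1635. B = V − Δ·S = -207.6635.
(0,0): S=130.0000. Δ = (V_up−V_dn)/(S_up−S_dn) = (-19.1635−-94.5635)/(188.5000−113.1000) = 1.0000. V = [p*·-19.1635 + (1−p*)·-94.5635]/1.34 = -24.9728. B = V − Δ·S = -154.9728.
Self-financing check: at every node Δ·S+B equals the discounted successor values.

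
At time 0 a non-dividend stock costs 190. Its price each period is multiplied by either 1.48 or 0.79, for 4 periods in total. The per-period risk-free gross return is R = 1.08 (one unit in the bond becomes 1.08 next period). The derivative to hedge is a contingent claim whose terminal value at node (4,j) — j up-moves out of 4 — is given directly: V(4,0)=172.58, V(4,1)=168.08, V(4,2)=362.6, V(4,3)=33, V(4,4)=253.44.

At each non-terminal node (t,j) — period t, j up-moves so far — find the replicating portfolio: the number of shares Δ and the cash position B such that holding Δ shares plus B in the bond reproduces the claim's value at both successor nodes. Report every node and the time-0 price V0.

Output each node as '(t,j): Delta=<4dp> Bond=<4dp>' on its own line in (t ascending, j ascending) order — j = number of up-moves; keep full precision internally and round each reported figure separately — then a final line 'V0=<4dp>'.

(0,0): Delta=-0.0202 Bond=163.5528
(1,0): Delta=0.2902 Bond=130.0444
(1,1): Delta=-0.2488 Bond=240.9026
(2,0): Delta=0.8957 Bond=68.6490
(2,1): Delta=-0.1556 Bond=239.4811
(2,2): Delta=-0.3174 Bond=288.7179
(3,0): Delta=-0.0696 Bond=164.5668
(3,1): Delta=1.6064 Bond=-50.5845
(3,2): Delta=-1.4529 Bond=685.1557
(3,3): Delta=0.5187 Bond=-203.1369
V0=159.7084

Since d<R<u, set p* = (R−d)/(u−d) = 0.4203; price each node as the discounted p*-expectation of its children.
Terminal values V(4,·): V(4,0)=172.5800, V(4,1)=168.0800, V(4,2)=362.6000, V(4,3)=33.0000, V(4,4)=253.4400
(3,0): S=93.6774. Δ = (V_up−V_dn)/(S_up−S_dn) = (168.0800−172.5800)/(138.6426−74.0052) = -0.0696. V = [p*·168.0800 + (1−p*)·172.5800]/1.08 = 158.0451. B = V − Δ·S = 164.5668.
(3,1): S=175.4969. Δ = (V_up−V_dn)/(S_up−S_dn) = (362.6000−168.0800)/(259.7354−138.6426) = 1.6064. V = [p*·362.6000 + (1−p*)·168.0800]/1.08 = 231.3285. B = V − Δ·S = -50.5845.
(3,2): S=328.7790. Δ = (V_up−V_dn)/(S_up−S_dn) = (33.0000−362.6000)/(486.5930−259.7354) = -1.4529. V = [p*·33.0000 + (1−p*)·362.6000]/1.08 = 207.4745. B = V − Δ·S = 685.1557.
(3,3): S=615.9405. Δ = (V_up−V_dn)/(S_up−S_dn) = (253.4400−33.0000)/(911.5919−486.5930) = 0.5187. V = [p*·253.4400 + (1−p*)·33.0000]/1.08 = 116.3414. B = V − Δ·S = -203.1369.
(2,0): S=118.5790. Δ = (V_up−V_dn)/(S_up−S_dn) = (231.3285−158.0451)/(175.4969−93.6774) = 0.8957. V = [p*·231.3285 + (1−p*)·158.0451]/1.08 = 174.8568. B = V − Δ·S = 68.6490.
(2,1): S=222.1480. Δ = (V_up−V_dn)/(S_up−S_dn) = (207.4745−231.3285)/(328.7790−175.4969) = -0.1556. V = [p*·207.4745 + (1−p*)·231.3285]/1.08 = 204.9101. B = V − Δ·S = 239.4811.
(2,2): S=416.1760. Δ = (V_up−V_dn)/(S_up−S_dn) = (116.3414−207.4745)/(615.9405−328.7790) = -0.3174. V = [p*·116.3414 + (1−p*)·207.4745]/1.08 = 156.6409. B = V − Δ·S = 288.7179.
(1,0): S=150.1000. Δ = (V_up−V_dn)/(S_up−S_dn) = (204.9101−174.8568)/(222.1480−118.5790) = 0.2902. V = [p*·204.9101 + (1−p*)·174.8568]/1.08 = 173.5999. B = V − Δ·S = 130.0444.
(1,1): S=281.2000. Δ = (V_up−V_dn)/(S_up−S_dn) = (156.6409−204.9101)/(416.1760−222.1480) = -0.2488. V = [p*·156.6409 + (1−p*)·204.9101]/1.08 = 170.9473. B = V − Δ·S = 240.9026.
(0,0): S=190.0000. Δ = (V_up−V_dn)/(S_up−S_dn) = (170.9473−173.5999)/(281.2000−150.1000) = -0.0202. V = [p*·170.9473 + (1−p*)·173.5999]/1.08 = 159.7084. B = V − Δ·S = 163.5528.
Root portfolio cost Δ·190+B reproduces V0=159.7084.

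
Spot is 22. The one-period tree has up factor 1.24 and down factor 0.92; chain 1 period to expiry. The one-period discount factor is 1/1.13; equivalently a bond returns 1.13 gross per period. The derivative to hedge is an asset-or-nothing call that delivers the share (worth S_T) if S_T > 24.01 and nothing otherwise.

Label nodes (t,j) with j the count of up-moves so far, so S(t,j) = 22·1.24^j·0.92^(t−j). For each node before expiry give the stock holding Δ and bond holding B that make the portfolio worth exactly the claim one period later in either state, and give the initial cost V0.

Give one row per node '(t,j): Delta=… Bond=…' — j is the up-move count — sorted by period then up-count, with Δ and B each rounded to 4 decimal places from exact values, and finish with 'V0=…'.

Under the risk-neutral measure, an up-move has probability p* = (R−d)/(u−d) = 0.6562 and values discount at R = 1.13.
Terminal payoffs: V(1,0)=0.0000, V(1,1)=27.2800
(0,0): S=22.0000. Δ = (V_up−V_dn)/(S_up−S_dn) = (27.2800−0.0000)/(27.2800−20.2400) = 3.8750. V = [p*·27.2800 + (1−p*)·0.0000]/1.13 = 15.8429. B = V − Δ·S = -69.4071.
Self-financing check: at every node Δ·S+B equals the discounted successor values.

(0,0): Delta=3.8750 Bond=-69.4071
V0=15.8429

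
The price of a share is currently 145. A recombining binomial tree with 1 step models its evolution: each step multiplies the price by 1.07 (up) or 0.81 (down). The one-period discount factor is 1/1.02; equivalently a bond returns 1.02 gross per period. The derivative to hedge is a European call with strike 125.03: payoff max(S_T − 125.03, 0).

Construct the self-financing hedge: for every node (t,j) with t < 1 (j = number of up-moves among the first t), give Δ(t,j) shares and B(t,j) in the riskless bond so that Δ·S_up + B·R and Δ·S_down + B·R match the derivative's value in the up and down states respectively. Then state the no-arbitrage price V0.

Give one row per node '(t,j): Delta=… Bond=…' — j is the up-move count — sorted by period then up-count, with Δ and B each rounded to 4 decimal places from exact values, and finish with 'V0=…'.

No-arbitrage ⇒ martingale measure with p* = (R−d)/(u−d) = 0.8077.
Terminal payoffs: V(1,0)=0.0000, V(1,1)=30.1200
Node (0,0) S=145.0000: V=(p*·30.1200+(1−p*)·0.0000)/1.02=23.8507; Δ=(30.1200−0.0000)/(155.1500−117.4500)=0.7989; B=V−Δ·S=-91.9955
Root portfolio cost Δ·145+B reproduces V0=23.8507.

(0,0): Delta=0.7989 Bond=-91.9955
V0=23.8507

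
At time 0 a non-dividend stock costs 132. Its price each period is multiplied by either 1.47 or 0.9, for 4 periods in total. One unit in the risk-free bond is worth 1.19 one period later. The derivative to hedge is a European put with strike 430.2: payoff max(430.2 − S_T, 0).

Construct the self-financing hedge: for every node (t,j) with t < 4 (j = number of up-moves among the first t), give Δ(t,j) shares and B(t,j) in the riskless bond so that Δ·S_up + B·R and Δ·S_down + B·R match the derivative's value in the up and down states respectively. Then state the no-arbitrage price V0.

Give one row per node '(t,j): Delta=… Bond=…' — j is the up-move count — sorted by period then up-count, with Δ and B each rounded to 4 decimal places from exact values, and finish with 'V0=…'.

(0,0): Delta=-0.8066 Bond=195.2225
(1,0): Delta=-1.0000 Bond=255.2875
(1,1): Delta=-0.6923 Bond=210.1343
(2,0): Delta=-1.0000 Bond=303.7921
(2,1): Delta=-1.0000 Bond=303.7921
(2,2): Delta=-0.5104 Bond=198.1803
(3,0): Delta=-1.0000 Bond=361.5126
(3,1): Delta=-1.0000 Bond=361.5126
(3,2): Delta=-1.0000 Bond=361.5126
(3,3): Delta=-0.2210 Bond=114.4902
V0=88.7477

Under the risk-neutral measure, an up-move has probability p* = (R−d)/(u−d) = 0.5088 and values discount at R = 1.19.
Payoff layer (t=4): V(4,0)=343.5948, V(4,1)=288.7448, V(4,2)=199.1566, V(4,3)=52.8291, V(4,4)=0.0000
  t=3,j=0: stock 96.2280 → up 141.4552 (V=288.7448), down 86.6052 (V=343.5948). Price 265.2846; hedge Δ=-1.0000, bond B=361.5126.
  t=3,j=1: stock 157.1724 → up 231.0434 (V=199.1566), down 141.4552 (V=288.7448). Price 204.3402; hedge Δ=-1.0000, bond B=361.5126.
  t=3,j=2: stock 256.7149 → up 377.3709 (V=52.8291), down 231.0434 (V=199.1566). Price 104.7977; hedge Δ=-1.0000, bond B=361.5126.
  t=3,j=3: stock 419.3010 → up 616.3725 (V=0.0000), down 377.3709 (V=52.8291). Price 21.8077; hedge Δ=-0.2210, bond B=114.4902.
  t=2,j=0: stock 106.9200 → up 157.1724 (V=204.3402), down 96.2280 (V=265.2846). Price 196.8721; hedge Δ=-1.0000, bond B=303.7921.
  t=2,j=1: stock 174.6360 → up 256.7149 (V=104.7977), down 157.1724 (V=204.3402). Price 129.1561; hedge Δ=-1.0000, bond B=303.7921.
  t=2,j=2: stock 285.2388 → up 419.3010 (V=21.8077), down 256.7149 (V=104.7977). Price 52.5838; hedge Δ=-0.5104, bond B=198.1803.
  t=1,j=0: stock 118.8000 → up 174.6360 (V=129.1561), down 106.9200 (V=196.8721). Price 136.4875; hedge Δ=-1.0000, bond B=255.2875.
  t=1,j=1: stock 194.0400 → up 285.2388 (V=52.5838), down 174.6360 (V=129.1561). Price 75.7969; hedge Δ=-0.6923, bond B=210.1343.
  t=0,j=0: stock 132.0000 → up 194.0400 (V=75.7969), down 118.8000 (V=136.4875). Price 88.7477; hedge Δ=-0.8066, bond B=195.2225.
Self-financing check: at every node Δ·S+B equals the discounted successor values.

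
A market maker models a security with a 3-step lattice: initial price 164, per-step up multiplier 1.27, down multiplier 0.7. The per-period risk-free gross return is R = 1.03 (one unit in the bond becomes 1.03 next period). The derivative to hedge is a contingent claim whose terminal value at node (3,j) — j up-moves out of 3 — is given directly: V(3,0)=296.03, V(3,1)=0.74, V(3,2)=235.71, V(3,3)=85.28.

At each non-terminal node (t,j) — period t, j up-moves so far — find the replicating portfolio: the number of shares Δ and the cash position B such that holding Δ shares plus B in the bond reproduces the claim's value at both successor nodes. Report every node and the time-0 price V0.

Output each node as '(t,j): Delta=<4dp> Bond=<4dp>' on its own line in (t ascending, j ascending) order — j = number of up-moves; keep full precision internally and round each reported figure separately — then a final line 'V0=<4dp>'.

Since d<R<u, set p* = (R−d)/(u−d) = 0.5789; price each node as the discounted p*-expectation of its children.
Terminal values V(3,·): V(3,0)=296.0300, V(3,1)=0.7400, V(3,2)=235.7100, V(3,3)=85.2800
Node (2,0) S=80.3600: V=(p*·0.7400+(1−p*)·296.0300)/1.03=121.4297; Δ=(0.7400−296.0300)/(102.0572−56.2520)=-6.4466; B=V−Δ·S=639.4824
Node (2,1) S=145.7960: V=(p*·235.7100+(1−p*)·0.7400)/1.03=132.7915; Δ=(235.7100−0.7400)/(185.1609−102.0572)=2.8274; B=V−Δ·S=-279.4366
Node (2,2) S=264.5156: V=(p*·85.2800+(1−p*)·235.7100)/1.03=144.2902; Δ=(85.2800−235.7100)/(335.9348−185.1609)=-0.9977; B=V−Δ·S=408.2025
Node (1,0) S=114.8000: V=(p*·132.7915+(1−p*)·121.4297)/1.03=124.2792; Δ=(132.7915−121.4297)/(145.7960−80.3600)=0.1736; B=V−Δ·S=104.3463
Node (1,1) S=208.2800: V=(p*·144.2902+(1−p*)·132.7915)/1.03=135.3871; Δ=(144.2902−132.7915)/(264.5156−145.7960)=0.0969; B=V−Δ·S=115.2139
Node (0,0) S=164.0000: V=(p*·135.3871+(1−p*)·124.2792)/1.03=126.9030; Δ=(135.3871−124.2792)/(208.2800−114.8000)=0.1188; B=V−Δ·S=107.4156
Root portfolio cost Δ·164+B reproduces V0=126.9030.

(0,0): Delta=0.1188 Bond=107.4156
(1,0): Delta=0.1736 Bond=104.3463
(1,1): Delta=0.0969 Bond=115.2139
(2,0): Delta=-6.4466 Bond=639.4824
(2,1): Delta=2.8274 Bond=-279.4366
(2,2): Delta=-0.9977 Bond=408.2025
V0=126.9030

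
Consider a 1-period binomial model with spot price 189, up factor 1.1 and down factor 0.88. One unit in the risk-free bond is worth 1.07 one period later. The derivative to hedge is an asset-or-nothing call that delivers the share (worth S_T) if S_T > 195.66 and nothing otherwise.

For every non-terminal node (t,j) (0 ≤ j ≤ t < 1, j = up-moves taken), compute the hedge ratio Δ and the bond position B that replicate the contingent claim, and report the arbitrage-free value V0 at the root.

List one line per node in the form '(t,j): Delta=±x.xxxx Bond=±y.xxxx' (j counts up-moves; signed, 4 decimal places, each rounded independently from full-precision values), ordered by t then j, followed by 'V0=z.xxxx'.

No-arbitrage ⇒ martingale measure with p* = (R−d)/(u−d) = 0.8636.
At expiry t=1: V(1,0)=0.0000, V(1,1)=207.9000
  t=0,j=0: stock 189.0000 → up 207.9000 (V=207.9000), down 166.3200 (V=0.0000). Price 167.8037; hedge Δ=5.0000, bond B=-777.1963.
Each (Δ,B) replicates both successor values, so the strategy is self-financing and V0 is arbitrage-free.

(0,0): Delta=5.0000 Bond=-777.1963
V0=167.8037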